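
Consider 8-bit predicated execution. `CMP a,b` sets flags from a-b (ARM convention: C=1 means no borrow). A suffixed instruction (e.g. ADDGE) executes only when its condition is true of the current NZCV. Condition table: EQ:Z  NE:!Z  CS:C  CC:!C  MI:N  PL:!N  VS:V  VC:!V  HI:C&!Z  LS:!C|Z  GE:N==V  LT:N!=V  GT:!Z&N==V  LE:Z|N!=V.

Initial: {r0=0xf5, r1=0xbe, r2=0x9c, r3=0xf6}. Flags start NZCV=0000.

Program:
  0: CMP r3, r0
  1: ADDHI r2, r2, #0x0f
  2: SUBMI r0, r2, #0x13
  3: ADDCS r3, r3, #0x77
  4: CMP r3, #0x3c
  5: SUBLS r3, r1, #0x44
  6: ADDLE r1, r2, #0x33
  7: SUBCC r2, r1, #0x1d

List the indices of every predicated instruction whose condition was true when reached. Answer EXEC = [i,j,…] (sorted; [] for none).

EXEC = [1,3]

0: ✓ CMP  NZCV=0010
1: ✓ ADDHI  r2←0xab
2: · SUBMI
3: ✓ ADDCS  r3←0x6d
4: ✓ CMP  NZCV=0010
5: · SUBLS
6: · ADDLE
7: · SUBCC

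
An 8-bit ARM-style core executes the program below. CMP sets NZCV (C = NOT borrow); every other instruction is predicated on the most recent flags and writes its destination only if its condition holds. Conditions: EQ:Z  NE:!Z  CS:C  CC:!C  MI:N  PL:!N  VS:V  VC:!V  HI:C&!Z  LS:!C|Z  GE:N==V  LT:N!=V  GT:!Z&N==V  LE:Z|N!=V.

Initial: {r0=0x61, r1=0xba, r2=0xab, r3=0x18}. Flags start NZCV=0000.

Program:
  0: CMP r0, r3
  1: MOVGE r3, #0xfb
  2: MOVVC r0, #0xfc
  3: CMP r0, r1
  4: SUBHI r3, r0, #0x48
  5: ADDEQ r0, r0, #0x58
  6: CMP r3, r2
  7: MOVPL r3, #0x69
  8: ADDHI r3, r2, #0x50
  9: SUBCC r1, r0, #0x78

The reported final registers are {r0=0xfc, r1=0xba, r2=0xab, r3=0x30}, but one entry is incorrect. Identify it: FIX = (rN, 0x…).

FIX = (r3, 0xfb)

[0] flags=0010 → (cmp)
[1] flags=0010 GE?T → r3=0xfb
[2] flags=0010 VC?T → r0=0xfc
[3] flags=0010 → (cmp)
[4] flags=0010 HI?T → r3=0xb4
[5] flags=0010 EQ?F → skip
[6] flags=0010 → (cmp)
[7] flags=0010 PL?T → r3=0x69
[8] flags=0010 HI?T → r3=0xfb
[9] flags=0010 CC?F → skip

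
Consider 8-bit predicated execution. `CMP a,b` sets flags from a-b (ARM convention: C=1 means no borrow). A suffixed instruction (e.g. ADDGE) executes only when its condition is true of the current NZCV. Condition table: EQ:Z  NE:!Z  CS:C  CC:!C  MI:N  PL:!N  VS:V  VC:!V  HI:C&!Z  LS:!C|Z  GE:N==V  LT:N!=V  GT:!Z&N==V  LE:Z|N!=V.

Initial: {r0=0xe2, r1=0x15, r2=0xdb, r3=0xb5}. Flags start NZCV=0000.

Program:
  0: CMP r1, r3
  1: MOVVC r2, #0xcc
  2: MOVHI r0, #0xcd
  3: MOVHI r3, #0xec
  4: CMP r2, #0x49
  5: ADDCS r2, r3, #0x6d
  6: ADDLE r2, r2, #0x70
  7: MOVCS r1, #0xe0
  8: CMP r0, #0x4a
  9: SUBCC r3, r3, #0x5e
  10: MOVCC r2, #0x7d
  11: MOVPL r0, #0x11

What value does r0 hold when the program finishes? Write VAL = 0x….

[0] flags=0000 → (cmp)
[1] flags=0000 VC?T → r2=0xcc
[2] flags=0000 HI?F → skip
[3] flags=0000 HI?F → skip
[4] flags=1010 → (cmp)
[5] flags=1010 CS?T → r2=0x22
[6] flags=1010 LE?T → r2=0x92
[7] flags=1010 CS?T → r1=0xe0
[8] flags=1010 → (cmp)
[9] flags=1010 CC?F → skip
[10] flags=1010 CC?F → skip
[11] flags=1010 PL?F → skip

VAL = 0xe2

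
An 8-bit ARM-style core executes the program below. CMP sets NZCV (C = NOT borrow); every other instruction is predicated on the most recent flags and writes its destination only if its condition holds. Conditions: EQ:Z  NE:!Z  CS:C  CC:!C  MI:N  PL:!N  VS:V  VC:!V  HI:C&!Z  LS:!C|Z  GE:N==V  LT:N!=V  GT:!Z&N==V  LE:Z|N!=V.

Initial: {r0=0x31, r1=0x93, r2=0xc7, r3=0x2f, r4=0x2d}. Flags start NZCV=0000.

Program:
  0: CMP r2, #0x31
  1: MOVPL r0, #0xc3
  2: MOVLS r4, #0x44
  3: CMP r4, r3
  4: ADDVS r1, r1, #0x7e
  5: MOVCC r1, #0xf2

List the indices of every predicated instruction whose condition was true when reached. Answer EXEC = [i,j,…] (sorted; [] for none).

EXEC = [5]

[0] flags=1010 → (cmp)
[1] flags=1010 PL?F → skip
[2] flags=1010 LS?F → skip
[3] flags=1000 → (cmp)
[4] flags=1000 VS?F → skip
[5] flags=1000 CC?T → r1=0xf2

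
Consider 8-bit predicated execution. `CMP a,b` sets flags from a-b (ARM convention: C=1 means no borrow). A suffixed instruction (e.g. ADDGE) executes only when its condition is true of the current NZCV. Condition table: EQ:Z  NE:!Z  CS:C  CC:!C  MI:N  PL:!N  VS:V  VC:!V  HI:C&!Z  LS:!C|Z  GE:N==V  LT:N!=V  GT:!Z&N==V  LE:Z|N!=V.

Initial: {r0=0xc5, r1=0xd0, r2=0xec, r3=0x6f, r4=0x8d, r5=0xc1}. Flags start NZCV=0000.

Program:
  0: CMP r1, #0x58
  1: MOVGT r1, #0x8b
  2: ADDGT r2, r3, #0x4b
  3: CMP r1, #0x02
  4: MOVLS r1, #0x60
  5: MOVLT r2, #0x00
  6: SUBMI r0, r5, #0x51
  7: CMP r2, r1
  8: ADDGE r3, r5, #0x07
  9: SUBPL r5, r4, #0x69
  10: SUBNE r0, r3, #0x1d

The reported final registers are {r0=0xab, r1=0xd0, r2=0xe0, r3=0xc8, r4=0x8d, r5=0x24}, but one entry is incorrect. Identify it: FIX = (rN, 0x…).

FIX = (r2, 0x00)

[0] flags=0011 → (cmp)
[1] flags=0011 GT?F → skip
[2] flags=0011 GT?F → skip
[3] flags=1010 → (cmp)
[4] flags=1010 LS?F → skip
[5] flags=1010 LT?T → r2=0x00
[6] flags=1010 MI?T → r0=0x70
[7] flags=0000 → (cmp)
[8] flags=0000 GE?T → r3=0xc8
[9] flags=0000 PL?T → r5=0x24
[10] flags=0000 NE?T → r0=0xab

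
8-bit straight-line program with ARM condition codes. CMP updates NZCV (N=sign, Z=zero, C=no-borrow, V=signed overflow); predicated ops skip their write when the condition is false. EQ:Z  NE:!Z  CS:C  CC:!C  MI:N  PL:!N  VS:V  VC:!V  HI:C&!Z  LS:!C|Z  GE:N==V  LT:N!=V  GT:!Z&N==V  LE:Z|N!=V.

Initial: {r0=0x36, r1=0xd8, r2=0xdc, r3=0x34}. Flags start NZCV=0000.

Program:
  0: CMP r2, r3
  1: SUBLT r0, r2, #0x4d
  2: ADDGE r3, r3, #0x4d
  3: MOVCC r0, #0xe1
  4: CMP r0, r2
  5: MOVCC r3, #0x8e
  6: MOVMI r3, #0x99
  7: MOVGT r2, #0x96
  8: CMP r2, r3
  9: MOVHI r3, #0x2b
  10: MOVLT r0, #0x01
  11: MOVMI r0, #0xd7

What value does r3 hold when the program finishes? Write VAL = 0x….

VAL = 0x2b

0: ✓ CMP  NZCV=1010
1: ✓ SUBLT  r0←0x8f
2: · ADDGE
3: · MOVCC
4: ✓ CMP  NZCV=1000
5: ✓ MOVCC  r3←0x8e
6: ✓ MOVMI  r3←0x99
7: · MOVGT
8: ✓ CMP  NZCV=0010
9: ✓ MOVHI  r3←0x2b
10: · MOVLT
11: · MOVMI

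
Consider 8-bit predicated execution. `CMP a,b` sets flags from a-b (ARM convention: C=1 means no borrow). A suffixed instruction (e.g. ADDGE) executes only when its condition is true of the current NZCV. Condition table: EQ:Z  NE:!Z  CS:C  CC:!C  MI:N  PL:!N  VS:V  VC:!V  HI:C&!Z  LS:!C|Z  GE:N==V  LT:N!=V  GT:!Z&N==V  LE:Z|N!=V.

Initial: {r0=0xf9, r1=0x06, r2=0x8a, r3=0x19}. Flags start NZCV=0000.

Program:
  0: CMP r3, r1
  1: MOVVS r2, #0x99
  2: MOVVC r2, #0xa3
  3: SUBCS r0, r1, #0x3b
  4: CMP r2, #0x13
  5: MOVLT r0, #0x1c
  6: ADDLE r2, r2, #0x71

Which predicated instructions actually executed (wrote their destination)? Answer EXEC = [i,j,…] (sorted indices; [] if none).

[0] flags=0010 → (cmp)
[1] flags=0010 VS?F → skip
[2] flags=0010 VC?T → r2=0xa3
[3] flags=0010 CS?T → r0=0xcb
[4] flags=1010 → (cmp)
[5] flags=1010 LT?T → r0=0x1c
[6] flags=1010 LE?T → r2=0x14

EXEC = [2,3,5,6]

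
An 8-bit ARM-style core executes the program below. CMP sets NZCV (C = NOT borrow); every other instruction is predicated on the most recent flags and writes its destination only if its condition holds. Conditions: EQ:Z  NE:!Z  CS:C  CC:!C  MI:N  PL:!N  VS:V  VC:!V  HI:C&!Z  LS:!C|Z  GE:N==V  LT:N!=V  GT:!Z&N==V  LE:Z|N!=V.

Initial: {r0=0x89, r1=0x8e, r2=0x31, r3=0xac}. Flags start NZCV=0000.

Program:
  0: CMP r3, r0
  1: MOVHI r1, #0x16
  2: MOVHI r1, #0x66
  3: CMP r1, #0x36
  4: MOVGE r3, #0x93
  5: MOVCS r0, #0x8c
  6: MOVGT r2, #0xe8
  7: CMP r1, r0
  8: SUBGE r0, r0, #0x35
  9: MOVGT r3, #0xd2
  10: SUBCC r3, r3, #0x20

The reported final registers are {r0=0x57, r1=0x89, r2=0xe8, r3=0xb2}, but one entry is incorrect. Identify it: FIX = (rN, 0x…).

FIX = (r1, 0x66)

[0] flags=0010 → (cmp)
[1] flags=0010 HI?T → r1=0x16
[2] flags=0010 HI?T → r1=0x66
[3] flags=0010 → (cmp)
[4] flags=0010 GE?T → r3=0x93
[5] flags=0010 CS?T → r0=0x8c
[6] flags=0010 GT?T → r2=0xe8
[7] flags=1001 → (cmp)
[8] flags=1001 GE?T → r0=0x57
[9] flags=1001 GT?T → r3=0xd2
[10] flags=1001 CC?T → r3=0xb2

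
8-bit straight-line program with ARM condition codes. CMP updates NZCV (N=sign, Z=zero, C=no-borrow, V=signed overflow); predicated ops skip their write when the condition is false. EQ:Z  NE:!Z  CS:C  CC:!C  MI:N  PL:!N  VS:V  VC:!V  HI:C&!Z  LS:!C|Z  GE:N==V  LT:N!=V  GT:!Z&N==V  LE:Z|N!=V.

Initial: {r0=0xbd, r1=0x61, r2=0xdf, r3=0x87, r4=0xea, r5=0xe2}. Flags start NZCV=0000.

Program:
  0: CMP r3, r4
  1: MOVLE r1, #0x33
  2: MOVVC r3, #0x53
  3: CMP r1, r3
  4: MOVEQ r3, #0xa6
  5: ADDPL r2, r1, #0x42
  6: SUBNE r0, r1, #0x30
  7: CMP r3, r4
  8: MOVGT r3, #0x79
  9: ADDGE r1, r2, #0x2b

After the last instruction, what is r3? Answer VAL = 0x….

0: ✓ CMP  NZCV=1000
1: ✓ MOVLE  r1←0x33
2: ✓ MOVVC  r3←0x53
3: ✓ CMP  NZCV=1000
4: · MOVEQ
5: · ADDPL
6: ✓ SUBNE  r0←0x03
7: ✓ CMP  NZCV=0000
8: ✓ MOVGT  r3←0x79
9: ✓ ADDGE  r1←0x0a

VAL = 0x79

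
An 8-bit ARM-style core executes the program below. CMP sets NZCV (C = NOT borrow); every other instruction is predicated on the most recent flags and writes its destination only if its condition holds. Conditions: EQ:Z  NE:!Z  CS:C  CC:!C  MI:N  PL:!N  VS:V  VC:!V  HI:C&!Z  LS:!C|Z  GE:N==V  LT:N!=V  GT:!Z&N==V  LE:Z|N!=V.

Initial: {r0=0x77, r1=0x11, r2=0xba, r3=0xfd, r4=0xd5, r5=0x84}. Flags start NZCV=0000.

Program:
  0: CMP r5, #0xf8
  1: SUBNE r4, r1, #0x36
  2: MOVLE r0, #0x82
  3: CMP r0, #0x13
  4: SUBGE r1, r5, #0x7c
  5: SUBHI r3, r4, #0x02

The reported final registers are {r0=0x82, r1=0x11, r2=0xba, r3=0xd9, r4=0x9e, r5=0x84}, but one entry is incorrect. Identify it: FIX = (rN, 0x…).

FIX = (r4, 0xdb)

[0] flags=1000 → (cmp)
[1] flags=1000 NE?T → r4=0xdb
[2] flags=1000 LE?T → r0=0x82
[3] flags=0011 → (cmp)
[4] flags=0011 GE?F → skip
[5] flags=0011 HI?T → r3=0xd9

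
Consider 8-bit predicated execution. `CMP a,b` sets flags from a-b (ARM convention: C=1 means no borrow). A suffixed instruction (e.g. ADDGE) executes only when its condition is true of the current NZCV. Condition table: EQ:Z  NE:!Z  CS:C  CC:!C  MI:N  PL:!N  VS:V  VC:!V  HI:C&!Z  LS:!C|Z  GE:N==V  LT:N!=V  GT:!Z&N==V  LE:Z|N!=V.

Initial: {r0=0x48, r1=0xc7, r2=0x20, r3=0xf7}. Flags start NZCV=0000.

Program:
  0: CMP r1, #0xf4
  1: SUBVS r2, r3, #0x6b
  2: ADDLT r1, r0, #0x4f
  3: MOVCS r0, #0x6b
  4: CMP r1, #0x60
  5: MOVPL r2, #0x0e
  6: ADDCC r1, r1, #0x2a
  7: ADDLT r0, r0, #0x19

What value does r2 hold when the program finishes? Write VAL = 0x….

0: ✓ CMP  NZCV=1000
1: · SUBVS
2: ✓ ADDLT  r1←0x97
3: · MOVCS
4: ✓ CMP  NZCV=0011
5: ✓ MOVPL  r2←0x0e
6: · ADDCC
7: ✓ ADDLT  r0←0x61

VAL = 0x0e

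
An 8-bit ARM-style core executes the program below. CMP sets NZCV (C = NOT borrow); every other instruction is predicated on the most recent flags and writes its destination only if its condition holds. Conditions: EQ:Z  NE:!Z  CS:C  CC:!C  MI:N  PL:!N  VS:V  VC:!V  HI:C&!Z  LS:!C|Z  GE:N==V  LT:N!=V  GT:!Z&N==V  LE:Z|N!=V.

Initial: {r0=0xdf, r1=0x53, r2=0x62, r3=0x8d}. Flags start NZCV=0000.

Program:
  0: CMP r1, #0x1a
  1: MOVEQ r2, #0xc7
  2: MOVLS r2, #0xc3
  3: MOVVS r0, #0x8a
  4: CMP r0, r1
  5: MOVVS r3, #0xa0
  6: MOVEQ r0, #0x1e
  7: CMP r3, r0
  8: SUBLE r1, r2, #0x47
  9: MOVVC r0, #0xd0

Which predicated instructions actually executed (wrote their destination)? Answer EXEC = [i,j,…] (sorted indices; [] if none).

EXEC = [8,9]

0: ✓ CMP  NZCV=0010
1: · MOVEQ
2: · MOVLS
3: · MOVVS
4: ✓ CMP  NZCV=1010
5: · MOVVS
6: · MOVEQ
7: ✓ CMP  NZCV=1000
8: ✓ SUBLE  r1←0x1b
9: ✓ MOVVC  r0←0xd0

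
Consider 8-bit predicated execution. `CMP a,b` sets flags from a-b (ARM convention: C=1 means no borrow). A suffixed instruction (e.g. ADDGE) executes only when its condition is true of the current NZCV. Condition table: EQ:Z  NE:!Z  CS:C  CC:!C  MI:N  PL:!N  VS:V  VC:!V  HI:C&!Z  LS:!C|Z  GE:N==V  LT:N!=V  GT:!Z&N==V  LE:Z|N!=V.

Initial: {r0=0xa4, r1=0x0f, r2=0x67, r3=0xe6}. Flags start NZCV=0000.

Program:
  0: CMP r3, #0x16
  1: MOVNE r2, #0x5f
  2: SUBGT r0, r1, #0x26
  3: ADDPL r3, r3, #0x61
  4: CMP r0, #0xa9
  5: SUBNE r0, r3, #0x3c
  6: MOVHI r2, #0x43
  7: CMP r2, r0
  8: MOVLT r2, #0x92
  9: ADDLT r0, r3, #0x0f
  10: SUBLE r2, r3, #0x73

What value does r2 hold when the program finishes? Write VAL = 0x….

VAL = 0x5f

[0] flags=1010 → (cmp)
[1] flags=1010 NE?T → r2=0x5f
[2] flags=1010 GT?F → skip
[3] flags=1010 PL?F → skip
[4] flags=1000 → (cmp)
[5] flags=1000 NE?T → r0=0xaa
[6] flags=1000 HI?F → skip
[7] flags=1001 → (cmp)
[8] flags=1001 LT?F → skip
[9] flags=1001 LT?F → skip
[10] flags=1001 LE?F → skip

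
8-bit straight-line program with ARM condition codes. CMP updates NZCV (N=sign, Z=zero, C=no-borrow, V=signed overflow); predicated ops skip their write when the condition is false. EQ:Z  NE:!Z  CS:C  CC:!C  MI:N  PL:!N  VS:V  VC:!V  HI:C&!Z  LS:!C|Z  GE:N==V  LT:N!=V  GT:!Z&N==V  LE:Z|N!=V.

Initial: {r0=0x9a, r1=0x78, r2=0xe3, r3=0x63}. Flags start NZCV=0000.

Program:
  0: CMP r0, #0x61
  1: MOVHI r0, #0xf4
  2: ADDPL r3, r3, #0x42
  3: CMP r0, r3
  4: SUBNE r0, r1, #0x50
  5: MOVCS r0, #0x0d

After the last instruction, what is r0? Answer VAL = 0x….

VAL = 0x0d

0: ✓ CMP  NZCV=0011
1: ✓ MOVHI  r0←0xf4
2: ✓ ADDPL  r3←0xa5
3: ✓ CMP  NZCV=0010
4: ✓ SUBNE  r0←0x28
5: ✓ MOVCS  r0←0x0d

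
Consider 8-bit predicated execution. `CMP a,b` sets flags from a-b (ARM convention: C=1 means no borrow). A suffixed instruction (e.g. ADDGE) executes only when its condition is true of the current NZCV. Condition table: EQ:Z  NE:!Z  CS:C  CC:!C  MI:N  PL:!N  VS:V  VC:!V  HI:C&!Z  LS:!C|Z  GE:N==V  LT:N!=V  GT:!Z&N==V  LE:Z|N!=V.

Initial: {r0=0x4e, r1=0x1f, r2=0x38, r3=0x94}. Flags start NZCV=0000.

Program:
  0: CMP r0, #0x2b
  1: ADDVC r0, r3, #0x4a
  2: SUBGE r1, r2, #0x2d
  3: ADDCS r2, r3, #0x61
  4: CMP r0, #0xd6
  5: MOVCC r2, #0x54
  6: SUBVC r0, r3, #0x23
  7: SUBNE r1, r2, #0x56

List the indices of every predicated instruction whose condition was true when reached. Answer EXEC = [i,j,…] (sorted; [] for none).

EXEC = [1,2,3,6,7]

0: ✓ CMP  NZCV=0010
1: ✓ ADDVC  r0←0xde
2: ✓ SUBGE  r1←0x0b
3: ✓ ADDCS  r2←0xf5
4: ✓ CMP  NZCV=0010
5: · MOVCC
6: ✓ SUBVC  r0←0x71
7: ✓ SUBNE  r1←0x9f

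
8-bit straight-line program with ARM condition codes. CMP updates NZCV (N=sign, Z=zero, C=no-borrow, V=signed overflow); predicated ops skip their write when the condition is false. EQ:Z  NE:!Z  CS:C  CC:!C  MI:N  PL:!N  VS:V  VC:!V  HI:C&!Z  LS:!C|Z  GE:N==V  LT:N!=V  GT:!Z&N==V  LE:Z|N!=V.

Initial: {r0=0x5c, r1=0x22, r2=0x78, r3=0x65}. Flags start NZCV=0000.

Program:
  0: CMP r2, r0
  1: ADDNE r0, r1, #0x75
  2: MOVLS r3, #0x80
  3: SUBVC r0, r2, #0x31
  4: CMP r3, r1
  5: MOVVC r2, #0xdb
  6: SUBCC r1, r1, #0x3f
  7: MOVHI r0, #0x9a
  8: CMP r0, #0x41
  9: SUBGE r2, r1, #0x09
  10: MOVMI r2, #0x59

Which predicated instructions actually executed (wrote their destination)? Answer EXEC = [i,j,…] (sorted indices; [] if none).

0: ✓ CMP  NZCV=0010
1: ✓ ADDNE  r0←0x97
2: · MOVLS
3: ✓ SUBVC  r0←0x47
4: ✓ CMP  NZCV=0010
5: ✓ MOVVC  r2←0xdb
6: · SUBCC
7: ✓ MOVHI  r0←0x9a
8: ✓ CMP  NZCV=0011
9: · SUBGE
10: · MOVMI

EXEC = [1,3,5,7]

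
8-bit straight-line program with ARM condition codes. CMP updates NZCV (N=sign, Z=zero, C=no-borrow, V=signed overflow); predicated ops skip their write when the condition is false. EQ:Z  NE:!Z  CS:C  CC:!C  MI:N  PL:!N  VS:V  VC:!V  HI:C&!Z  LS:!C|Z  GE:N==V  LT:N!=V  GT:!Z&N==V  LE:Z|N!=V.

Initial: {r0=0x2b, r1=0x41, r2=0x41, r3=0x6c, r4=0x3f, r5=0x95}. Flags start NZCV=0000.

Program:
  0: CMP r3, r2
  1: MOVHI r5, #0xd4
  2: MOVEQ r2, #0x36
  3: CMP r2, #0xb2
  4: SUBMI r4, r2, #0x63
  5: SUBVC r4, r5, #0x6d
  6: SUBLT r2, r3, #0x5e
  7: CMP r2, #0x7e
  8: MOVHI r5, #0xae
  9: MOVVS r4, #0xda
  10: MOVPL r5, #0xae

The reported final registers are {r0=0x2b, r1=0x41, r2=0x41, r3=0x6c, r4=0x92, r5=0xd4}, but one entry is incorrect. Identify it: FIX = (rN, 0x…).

[0] flags=0010 → (cmp)
[1] flags=0010 HI?T → r5=0xd4
[2] flags=0010 EQ?F → skip
[3] flags=1001 → (cmp)
[4] flags=1001 MI?T → r4=0xde
[5] flags=1001 VC?F → skip
[6] flags=1001 LT?F → skip
[7] flags=1000 → (cmp)
[8] flags=1000 HI?F → skip
[9] flags=1000 VS?F → skip
[10] flags=1000 PL?F → skip

FIX = (r4, 0xde)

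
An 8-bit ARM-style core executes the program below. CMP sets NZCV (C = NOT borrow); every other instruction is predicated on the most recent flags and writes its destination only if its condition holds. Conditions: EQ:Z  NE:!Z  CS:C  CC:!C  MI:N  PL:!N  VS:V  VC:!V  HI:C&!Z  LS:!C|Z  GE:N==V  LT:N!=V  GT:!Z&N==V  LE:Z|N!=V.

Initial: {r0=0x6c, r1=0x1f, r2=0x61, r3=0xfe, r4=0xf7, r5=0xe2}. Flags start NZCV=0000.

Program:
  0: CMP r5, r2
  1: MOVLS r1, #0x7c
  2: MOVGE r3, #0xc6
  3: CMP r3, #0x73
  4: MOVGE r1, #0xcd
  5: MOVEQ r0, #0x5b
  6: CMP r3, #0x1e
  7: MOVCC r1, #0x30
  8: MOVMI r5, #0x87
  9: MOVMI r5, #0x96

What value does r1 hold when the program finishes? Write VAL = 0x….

VAL = 0x1f

0: ✓ CMP  NZCV=1010
1: · MOVLS
2: · MOVGE
3: ✓ CMP  NZCV=1010
4: · MOVGE
5: · MOVEQ
6: ✓ CMP  NZCV=1010
7: · MOVCC
8: ✓ MOVMI  r5←0x87
9: ✓ MOVMI  r5←0x96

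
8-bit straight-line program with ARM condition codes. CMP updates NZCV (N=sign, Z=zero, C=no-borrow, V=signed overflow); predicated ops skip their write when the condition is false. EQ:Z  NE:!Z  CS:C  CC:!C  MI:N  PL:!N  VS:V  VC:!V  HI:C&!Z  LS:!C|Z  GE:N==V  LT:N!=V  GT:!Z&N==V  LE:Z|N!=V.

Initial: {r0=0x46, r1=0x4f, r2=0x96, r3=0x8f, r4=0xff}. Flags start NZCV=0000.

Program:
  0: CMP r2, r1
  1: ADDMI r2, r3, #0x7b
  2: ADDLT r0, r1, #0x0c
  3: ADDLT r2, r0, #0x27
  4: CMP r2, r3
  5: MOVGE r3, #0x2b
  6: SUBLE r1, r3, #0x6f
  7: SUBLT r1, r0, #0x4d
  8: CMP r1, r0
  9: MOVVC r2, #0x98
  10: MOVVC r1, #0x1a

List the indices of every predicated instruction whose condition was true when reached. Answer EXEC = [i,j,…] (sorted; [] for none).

EXEC = [2,3,6,7,9,10]

[0] flags=0011 → (cmp)
[1] flags=0011 MI?F → skip
[2] flags=0011 LT?T → r0=0x5b
[3] flags=0011 LT?T → r2=0x82
[4] flags=1000 → (cmp)
[5] flags=1000 GE?F → skip
[6] flags=1000 LE?T → r1=0x20
[7] flags=1000 LT?T → r1=0x0e
[8] flags=1000 → (cmp)
[9] flags=1000 VC?T → r2=0x98
[10] flags=1000 VC?T → r1=0x1a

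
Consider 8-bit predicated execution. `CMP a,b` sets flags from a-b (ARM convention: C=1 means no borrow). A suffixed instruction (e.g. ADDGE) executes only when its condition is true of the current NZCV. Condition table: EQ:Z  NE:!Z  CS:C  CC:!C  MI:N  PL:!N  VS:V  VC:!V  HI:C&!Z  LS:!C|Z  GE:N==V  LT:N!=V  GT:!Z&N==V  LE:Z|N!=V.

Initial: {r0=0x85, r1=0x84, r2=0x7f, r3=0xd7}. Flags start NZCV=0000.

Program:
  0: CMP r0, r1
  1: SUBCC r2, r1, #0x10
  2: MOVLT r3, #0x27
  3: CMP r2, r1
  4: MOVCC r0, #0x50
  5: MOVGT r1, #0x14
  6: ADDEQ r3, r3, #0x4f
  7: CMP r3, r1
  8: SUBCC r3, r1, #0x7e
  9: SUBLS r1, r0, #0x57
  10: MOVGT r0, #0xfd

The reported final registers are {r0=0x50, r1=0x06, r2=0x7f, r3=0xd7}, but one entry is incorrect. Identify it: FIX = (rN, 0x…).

0: ✓ CMP  NZCV=0010
1: · SUBCC
2: · MOVLT
3: ✓ CMP  NZCV=1001
4: ✓ MOVCC  r0←0x50
5: ✓ MOVGT  r1←0x14
6: · ADDEQ
7: ✓ CMP  NZCV=1010
8: · SUBCC
9: · SUBLS
10: · MOVGT

FIX = (r1, 0x14)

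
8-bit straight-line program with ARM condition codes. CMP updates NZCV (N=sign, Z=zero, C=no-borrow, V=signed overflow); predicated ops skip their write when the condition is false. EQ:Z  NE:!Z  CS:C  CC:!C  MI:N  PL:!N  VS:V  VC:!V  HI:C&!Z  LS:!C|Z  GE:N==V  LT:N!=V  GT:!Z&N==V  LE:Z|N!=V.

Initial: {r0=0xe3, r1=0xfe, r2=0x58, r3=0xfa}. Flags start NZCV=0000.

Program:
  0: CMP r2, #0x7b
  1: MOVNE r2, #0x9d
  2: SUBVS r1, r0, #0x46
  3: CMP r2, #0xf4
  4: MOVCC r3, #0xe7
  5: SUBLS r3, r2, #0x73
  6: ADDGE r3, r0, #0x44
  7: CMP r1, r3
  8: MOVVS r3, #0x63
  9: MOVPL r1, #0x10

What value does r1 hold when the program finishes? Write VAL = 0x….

VAL = 0xfe

0: ✓ CMP  NZCV=1000
1: ✓ MOVNE  r2←0x9d
2: · SUBVS
3: ✓ CMP  NZCV=1000
4: ✓ MOVCC  r3←0xe7
5: ✓ SUBLS  r3←0x2a
6: · ADDGE
7: ✓ CMP  NZCV=1010
8: · MOVVS
9: · MOVPL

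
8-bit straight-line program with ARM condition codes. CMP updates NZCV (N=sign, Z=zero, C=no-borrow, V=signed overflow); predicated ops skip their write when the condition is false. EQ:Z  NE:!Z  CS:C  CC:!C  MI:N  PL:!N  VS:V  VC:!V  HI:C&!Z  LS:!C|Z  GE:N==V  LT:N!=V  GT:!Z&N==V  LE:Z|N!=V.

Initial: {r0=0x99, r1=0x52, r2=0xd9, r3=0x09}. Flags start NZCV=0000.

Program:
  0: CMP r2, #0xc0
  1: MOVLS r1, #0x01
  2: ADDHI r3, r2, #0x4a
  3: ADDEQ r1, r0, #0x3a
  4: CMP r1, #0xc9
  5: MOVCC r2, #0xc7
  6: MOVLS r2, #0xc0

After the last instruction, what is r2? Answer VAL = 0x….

VAL = 0xc0

[0] flags=0010 → (cmp)
[1] flags=0010 LS?F → skip
[2] flags=0010 HI?T → r3=0x23
[3] flags=0010 EQ?F → skip
[4] flags=1001 → (cmp)
[5] flags=1001 CC?T → r2=0xc7
[6] flags=1001 LS?T → r2=0xc0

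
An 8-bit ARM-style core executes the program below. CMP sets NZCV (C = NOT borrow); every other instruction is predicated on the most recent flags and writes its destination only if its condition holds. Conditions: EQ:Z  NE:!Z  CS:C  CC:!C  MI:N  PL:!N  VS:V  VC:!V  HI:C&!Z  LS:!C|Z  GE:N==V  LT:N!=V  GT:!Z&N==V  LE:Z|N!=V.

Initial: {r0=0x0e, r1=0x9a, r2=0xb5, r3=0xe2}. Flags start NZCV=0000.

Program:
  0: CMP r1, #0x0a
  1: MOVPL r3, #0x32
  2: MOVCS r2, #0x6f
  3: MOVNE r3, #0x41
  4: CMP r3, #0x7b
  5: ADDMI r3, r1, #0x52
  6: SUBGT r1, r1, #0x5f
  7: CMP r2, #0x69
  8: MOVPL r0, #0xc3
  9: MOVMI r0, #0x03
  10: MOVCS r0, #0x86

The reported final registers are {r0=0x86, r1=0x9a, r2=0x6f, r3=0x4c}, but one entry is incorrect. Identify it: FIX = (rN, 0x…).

0: ✓ CMP  NZCV=1010
1: · MOVPL
2: ✓ MOVCS  r2←0x6f
3: ✓ MOVNE  r3←0x41
4: ✓ CMP  NZCV=1000
5: ✓ ADDMI  r3←0xec
6: · SUBGT
7: ✓ CMP  NZCV=0010
8: ✓ MOVPL  r0←0xc3
9: · MOVMI
10: ✓ MOVCS  r0←0x86

FIX = (r3, 0xec)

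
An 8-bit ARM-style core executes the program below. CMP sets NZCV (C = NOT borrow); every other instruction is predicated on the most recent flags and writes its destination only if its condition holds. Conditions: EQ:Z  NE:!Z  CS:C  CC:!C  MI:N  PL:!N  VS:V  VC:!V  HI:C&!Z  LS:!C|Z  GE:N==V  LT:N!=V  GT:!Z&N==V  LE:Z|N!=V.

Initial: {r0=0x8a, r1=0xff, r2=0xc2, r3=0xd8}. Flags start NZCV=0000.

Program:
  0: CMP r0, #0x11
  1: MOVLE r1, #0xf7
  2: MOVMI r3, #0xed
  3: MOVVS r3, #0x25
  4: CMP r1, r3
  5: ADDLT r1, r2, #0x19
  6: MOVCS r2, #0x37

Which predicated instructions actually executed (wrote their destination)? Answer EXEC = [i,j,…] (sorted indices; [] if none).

[0] flags=0011 → (cmp)
[1] flags=0011 LE?T → r1=0xf7
[2] flags=0011 MI?F → skip
[3] flags=0011 VS?T → r3=0x25
[4] flags=1010 → (cmp)
[5] flags=1010 LT?T → r1=0xdb
[6] flags=1010 CS?T → r2=0x37

EXEC = [1,3,5,6]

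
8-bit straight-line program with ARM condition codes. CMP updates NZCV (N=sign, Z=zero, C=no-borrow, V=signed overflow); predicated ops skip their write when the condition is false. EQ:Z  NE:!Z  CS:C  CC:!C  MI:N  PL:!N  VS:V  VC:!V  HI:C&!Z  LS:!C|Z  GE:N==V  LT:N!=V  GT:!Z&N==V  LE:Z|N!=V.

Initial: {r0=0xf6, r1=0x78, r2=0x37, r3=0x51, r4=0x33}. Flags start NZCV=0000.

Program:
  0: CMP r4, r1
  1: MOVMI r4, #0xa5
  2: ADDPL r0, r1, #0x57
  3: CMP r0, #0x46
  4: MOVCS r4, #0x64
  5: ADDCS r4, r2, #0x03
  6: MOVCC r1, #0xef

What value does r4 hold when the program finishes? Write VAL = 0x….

0: ✓ CMP  NZCV=1000
1: ✓ MOVMI  r4←0xa5
2: · ADDPL
3: ✓ CMP  NZCV=1010
4: ✓ MOVCS  r4←0x64
5: ✓ ADDCS  r4←0x3a
6: · MOVCC

VAL = 0x3a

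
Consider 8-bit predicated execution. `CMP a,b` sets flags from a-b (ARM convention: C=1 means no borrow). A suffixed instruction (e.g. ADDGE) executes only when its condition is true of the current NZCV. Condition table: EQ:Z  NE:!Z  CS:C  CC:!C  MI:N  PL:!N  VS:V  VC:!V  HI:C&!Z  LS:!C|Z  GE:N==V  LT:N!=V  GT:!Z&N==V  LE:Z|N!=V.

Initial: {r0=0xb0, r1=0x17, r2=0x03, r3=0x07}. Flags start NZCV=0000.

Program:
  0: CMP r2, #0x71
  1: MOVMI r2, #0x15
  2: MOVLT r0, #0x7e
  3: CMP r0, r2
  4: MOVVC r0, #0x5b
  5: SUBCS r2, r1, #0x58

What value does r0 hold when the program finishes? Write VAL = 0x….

[0] flags=1000 → (cmp)
[1] flags=1000 MI?T → r2=0x15
[2] flags=1000 LT?T → r0=0x7e
[3] flags=0010 → (cmp)
[4] flags=0010 VC?T → r0=0x5b
[5] flags=0010 CS?T → r2=0xbf

VAL = 0x5b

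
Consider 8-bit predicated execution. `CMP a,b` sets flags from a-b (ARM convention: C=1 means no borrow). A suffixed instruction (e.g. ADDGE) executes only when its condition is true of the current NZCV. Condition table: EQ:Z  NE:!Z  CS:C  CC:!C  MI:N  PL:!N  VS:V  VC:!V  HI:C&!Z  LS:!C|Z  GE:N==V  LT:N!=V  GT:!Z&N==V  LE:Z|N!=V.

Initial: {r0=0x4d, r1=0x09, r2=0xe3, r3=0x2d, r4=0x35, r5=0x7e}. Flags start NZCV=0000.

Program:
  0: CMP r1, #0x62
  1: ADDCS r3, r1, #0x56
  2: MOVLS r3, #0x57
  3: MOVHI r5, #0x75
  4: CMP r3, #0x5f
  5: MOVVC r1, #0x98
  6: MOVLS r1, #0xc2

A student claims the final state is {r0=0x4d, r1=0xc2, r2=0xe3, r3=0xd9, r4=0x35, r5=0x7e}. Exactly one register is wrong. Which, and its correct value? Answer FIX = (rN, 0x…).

[0] flags=1000 → (cmp)
[1] flags=1000 CS?F → skip
[2] flags=1000 LS?T → r3=0x57
[3] flags=1000 HI?F → skip
[4] flags=1000 → (cmp)
[5] flags=1000 VC?T → r1=0x98
[6] flags=1000 LS?T → r1=0xc2

FIX = (r3, 0x57)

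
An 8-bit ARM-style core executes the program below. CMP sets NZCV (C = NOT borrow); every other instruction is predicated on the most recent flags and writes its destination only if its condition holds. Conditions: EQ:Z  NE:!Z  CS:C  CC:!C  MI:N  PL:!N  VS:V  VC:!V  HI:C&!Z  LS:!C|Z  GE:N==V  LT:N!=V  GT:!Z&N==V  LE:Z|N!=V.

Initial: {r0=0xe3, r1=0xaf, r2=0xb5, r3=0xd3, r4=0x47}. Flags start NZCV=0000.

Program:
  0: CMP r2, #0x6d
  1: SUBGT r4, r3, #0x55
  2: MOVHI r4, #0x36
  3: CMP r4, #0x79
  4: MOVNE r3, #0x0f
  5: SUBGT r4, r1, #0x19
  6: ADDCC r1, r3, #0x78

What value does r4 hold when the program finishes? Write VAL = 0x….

[0] flags=0011 → (cmp)
[1] flags=0011 GT?F → skip
[2] flags=0011 HI?T → r4=0x36
[3] flags=1000 → (cmp)
[4] flags=1000 NE?T → r3=0x0f
[5] flags=1000 GT?F → skip
[6] flags=1000 CC?T → r1=0x87

VAL = 0x36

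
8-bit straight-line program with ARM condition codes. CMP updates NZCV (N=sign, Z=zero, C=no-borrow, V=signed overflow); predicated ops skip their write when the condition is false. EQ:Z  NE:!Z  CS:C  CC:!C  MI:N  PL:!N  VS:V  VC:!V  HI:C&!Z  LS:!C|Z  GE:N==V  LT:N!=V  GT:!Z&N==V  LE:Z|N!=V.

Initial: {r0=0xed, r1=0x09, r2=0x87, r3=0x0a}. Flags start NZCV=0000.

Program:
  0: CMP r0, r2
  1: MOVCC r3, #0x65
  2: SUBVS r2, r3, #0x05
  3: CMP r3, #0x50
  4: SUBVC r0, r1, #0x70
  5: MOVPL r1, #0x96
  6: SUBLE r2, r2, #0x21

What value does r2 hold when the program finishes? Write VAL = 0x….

VAL = 0x66

0: ✓ CMP  NZCV=0010
1: · MOVCC
2: · SUBVS
3: ✓ CMP  NZCV=1000
4: ✓ SUBVC  r0←0x99
5: · MOVPL
6: ✓ SUBLE  r2←0x66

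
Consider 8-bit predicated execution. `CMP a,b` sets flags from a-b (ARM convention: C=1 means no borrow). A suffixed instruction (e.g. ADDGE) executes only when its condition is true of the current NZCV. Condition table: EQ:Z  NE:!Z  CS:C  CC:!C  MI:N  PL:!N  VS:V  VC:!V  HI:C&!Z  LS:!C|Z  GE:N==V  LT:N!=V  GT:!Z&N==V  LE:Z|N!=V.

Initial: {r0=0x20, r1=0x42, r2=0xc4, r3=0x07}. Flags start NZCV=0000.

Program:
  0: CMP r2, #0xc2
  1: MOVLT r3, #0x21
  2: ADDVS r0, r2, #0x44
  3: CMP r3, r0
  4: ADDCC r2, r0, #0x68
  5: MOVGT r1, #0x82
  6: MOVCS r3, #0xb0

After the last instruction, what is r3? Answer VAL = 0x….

0: ✓ CMP  NZCV=0010
1: · MOVLT
2: · ADDVS
3: ✓ CMP  NZCV=1000
4: ✓ ADDCC  r2←0x88
5: · MOVGT
6: · MOVCS

VAL = 0x07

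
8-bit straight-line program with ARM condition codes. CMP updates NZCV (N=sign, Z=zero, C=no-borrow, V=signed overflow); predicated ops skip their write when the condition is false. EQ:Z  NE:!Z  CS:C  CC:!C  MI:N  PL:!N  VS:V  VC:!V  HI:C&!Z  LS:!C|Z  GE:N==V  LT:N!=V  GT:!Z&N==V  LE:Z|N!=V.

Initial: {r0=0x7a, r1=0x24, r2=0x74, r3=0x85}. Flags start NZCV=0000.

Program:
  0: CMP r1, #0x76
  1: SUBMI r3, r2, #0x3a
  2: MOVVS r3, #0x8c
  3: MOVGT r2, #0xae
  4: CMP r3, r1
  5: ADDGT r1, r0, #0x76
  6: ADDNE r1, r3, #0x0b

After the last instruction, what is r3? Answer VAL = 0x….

VAL = 0x3a

[0] flags=1000 → (cmp)
[1] flags=1000 MI?T → r3=0x3a
[2] flags=1000 VS?F → skip
[3] flags=1000 GT?F → skip
[4] flags=0010 → (cmp)
[5] flags=0010 GT?T → r1=0xf0
[6] flags=0010 NE?T → r1=0x45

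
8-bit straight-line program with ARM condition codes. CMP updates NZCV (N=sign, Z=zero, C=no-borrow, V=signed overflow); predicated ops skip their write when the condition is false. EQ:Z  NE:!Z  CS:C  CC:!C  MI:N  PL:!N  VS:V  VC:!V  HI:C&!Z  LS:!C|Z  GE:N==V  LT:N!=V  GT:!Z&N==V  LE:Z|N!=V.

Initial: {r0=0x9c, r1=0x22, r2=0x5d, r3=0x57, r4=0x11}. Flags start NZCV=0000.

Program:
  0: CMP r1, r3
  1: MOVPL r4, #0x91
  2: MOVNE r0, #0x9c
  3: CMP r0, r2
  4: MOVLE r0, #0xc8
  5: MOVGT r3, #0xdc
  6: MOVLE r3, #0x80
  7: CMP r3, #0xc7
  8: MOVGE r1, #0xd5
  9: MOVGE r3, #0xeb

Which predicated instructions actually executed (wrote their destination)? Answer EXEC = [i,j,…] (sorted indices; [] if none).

0: ✓ CMP  NZCV=1000
1: · MOVPL
2: ✓ MOVNE  r0←0x9c
3: ✓ CMP  NZCV=0011
4: ✓ MOVLE  r0←0xc8
5: · MOVGT
6: ✓ MOVLE  r3←0x80
7: ✓ CMP  NZCV=1000
8: · MOVGE
9: · MOVGE

EXEC = [2,4,6]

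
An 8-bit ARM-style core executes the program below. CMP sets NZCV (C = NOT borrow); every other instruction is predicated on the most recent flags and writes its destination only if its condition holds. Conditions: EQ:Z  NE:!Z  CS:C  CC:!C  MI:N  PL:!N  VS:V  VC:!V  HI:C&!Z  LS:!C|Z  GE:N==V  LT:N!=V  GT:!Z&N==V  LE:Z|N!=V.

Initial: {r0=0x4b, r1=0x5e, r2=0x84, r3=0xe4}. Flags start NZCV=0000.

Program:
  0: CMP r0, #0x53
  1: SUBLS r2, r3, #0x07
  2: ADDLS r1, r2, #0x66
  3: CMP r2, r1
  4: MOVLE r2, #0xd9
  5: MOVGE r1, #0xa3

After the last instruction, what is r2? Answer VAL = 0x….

VAL = 0xd9

0: ✓ CMP  NZCV=1000
1: ✓ SUBLS  r2←0xdd
2: ✓ ADDLS  r1←0x43
3: ✓ CMP  NZCV=1010
4: ✓ MOVLE  r2←0xd9
5: · MOVGE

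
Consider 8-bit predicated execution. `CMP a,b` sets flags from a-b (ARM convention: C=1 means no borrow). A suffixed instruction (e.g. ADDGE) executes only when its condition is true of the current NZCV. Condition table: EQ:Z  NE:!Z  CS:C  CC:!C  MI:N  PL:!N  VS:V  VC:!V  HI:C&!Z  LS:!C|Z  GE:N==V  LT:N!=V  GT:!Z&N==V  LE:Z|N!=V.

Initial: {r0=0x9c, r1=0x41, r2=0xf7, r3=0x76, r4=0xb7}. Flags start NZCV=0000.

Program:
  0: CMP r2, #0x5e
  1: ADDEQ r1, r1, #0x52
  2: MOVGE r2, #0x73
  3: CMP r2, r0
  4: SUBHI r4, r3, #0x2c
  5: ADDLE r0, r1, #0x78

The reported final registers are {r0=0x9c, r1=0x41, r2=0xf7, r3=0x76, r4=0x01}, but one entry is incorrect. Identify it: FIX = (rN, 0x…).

0: ✓ CMP  NZCV=1010
1: · ADDEQ
2: · MOVGE
3: ✓ CMP  NZCV=0010
4: ✓ SUBHI  r4←0x4a
5: · ADDLE

FIX = (r4, 0x4a)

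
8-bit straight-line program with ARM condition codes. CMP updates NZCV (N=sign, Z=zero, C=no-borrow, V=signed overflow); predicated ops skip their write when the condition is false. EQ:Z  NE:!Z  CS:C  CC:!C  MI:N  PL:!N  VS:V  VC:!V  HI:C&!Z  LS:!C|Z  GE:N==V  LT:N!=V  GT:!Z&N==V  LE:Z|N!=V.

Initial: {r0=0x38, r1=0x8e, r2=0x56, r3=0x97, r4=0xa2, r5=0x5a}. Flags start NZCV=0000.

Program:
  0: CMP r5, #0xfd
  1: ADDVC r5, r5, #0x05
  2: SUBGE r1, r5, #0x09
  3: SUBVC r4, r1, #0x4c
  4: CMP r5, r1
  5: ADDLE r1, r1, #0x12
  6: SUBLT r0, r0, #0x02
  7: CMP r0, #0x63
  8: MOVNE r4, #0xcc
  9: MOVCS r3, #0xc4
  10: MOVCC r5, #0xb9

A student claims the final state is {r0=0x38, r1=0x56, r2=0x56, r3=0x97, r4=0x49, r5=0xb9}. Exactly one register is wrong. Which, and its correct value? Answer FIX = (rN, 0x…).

FIX = (r4, 0xcc)

0: ✓ CMP  NZCV=0000
1: ✓ ADDVC  r5←0x5f
2: ✓ SUBGE  r1←0x56
3: ✓ SUBVC  r4←0x0a
4: ✓ CMP  NZCV=0010
5: · ADDLE
6: · SUBLT
7: ✓ CMP  NZCV=1000
8: ✓ MOVNE  r4←0xcc
9: · MOVCS
10: ✓ MOVCC  r5←0xb9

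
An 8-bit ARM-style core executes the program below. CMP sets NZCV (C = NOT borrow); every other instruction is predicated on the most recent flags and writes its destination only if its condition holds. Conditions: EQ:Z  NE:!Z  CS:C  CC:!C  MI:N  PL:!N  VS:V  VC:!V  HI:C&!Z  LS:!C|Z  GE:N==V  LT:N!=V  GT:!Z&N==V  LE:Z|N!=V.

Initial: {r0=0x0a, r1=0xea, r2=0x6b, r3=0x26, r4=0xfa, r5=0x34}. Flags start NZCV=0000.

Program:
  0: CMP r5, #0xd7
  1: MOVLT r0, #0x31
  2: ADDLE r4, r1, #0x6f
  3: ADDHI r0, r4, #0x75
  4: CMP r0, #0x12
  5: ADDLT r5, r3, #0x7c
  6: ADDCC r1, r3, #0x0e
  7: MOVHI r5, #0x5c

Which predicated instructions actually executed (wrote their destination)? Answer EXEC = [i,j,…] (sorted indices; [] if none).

[0] flags=0000 → (cmp)
[1] flags=0000 LT?F → skip
[2] flags=0000 LE?F → skip
[3] flags=0000 HI?F → skip
[4] flags=1000 → (cmp)
[5] flags=1000 LT?T → r5=0xa2
[6] flags=1000 CC?T → r1=0x34
[7] flags=1000 HI?F → skip

EXEC = [5,6]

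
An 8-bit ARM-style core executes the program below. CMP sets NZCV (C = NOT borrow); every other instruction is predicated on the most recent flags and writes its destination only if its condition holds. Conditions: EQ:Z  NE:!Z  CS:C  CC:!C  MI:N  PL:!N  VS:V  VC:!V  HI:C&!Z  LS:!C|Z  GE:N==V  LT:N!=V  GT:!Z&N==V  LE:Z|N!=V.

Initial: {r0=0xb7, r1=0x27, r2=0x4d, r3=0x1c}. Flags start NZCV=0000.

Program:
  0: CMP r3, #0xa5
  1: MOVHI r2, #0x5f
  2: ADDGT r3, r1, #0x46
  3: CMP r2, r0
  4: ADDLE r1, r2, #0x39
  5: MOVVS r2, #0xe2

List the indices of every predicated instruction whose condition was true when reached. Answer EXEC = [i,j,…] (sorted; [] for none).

0: ✓ CMP  NZCV=0000
1: · MOVHI
2: ✓ ADDGT  r3←0x6d
3: ✓ CMP  NZCV=1001
4: · ADDLE
5: ✓ MOVVS  r2←0xe2

EXEC = [2,5]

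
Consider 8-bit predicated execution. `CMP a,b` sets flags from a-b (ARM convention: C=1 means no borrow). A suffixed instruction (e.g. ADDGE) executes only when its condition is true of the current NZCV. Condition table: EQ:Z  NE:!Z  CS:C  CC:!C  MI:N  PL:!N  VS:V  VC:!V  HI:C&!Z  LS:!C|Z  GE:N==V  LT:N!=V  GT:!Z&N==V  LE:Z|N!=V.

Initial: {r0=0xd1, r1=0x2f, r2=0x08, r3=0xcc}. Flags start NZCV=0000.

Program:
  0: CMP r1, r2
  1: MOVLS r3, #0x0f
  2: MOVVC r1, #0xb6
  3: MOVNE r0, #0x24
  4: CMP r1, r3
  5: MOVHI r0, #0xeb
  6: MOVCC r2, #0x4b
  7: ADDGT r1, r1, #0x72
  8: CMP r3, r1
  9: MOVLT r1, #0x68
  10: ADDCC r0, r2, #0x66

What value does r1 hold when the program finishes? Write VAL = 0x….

VAL = 0xb6

0: ✓ CMP  NZCV=0010
1: · MOVLS
2: ✓ MOVVC  r1←0xb6
3: ✓ MOVNE  r0←0x24
4: ✓ CMP  NZCV=1000
5: · MOVHI
6: ✓ MOVCC  r2←0x4b
7: · ADDGT
8: ✓ CMP  NZCV=0010
9: · MOVLT
10: · ADDCC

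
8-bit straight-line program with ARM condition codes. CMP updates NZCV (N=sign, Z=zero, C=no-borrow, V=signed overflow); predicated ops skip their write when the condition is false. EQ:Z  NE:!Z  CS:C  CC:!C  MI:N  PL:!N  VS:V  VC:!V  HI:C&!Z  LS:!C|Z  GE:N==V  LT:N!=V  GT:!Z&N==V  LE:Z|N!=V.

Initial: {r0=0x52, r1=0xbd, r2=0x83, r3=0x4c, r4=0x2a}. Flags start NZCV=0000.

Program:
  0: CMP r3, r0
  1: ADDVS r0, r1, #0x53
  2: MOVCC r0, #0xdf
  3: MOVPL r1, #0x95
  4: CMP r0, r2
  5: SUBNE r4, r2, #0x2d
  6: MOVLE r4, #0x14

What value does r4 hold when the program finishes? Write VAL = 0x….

VAL = 0x56

0: ✓ CMP  NZCV=1000
1: · ADDVS
2: ✓ MOVCC  r0←0xdf
3: · MOVPL
4: ✓ CMP  NZCV=0010
5: ✓ SUBNE  r4←0x56
6: · MOVLE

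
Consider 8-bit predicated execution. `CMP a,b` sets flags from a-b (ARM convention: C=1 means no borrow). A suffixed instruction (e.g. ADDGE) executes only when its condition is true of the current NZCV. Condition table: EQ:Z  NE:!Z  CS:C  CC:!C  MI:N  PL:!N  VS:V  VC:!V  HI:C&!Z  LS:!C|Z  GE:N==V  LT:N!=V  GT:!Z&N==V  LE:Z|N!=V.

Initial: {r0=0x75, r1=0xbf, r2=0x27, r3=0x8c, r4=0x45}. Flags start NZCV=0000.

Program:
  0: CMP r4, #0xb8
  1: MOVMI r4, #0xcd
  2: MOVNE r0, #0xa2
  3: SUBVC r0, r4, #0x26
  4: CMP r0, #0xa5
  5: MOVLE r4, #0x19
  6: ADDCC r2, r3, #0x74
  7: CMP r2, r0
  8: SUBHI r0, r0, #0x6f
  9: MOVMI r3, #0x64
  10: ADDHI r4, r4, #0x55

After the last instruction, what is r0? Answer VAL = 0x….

VAL = 0xa2

[0] flags=1001 → (cmp)
[1] flags=1001 MI?T → r4=0xcd
[2] flags=1001 NE?T → r0=0xa2
[3] flags=1001 VC?F → skip
[4] flags=1000 → (cmp)
[5] flags=1000 LE?T → r4=0x19
[6] flags=1000 CC?T → r2=0x00
[7] flags=0000 → (cmp)
[8] flags=0000 HI?F → skip
[9] flags=0000 MI?F → skip
[10] flags=0000 HI?F → skip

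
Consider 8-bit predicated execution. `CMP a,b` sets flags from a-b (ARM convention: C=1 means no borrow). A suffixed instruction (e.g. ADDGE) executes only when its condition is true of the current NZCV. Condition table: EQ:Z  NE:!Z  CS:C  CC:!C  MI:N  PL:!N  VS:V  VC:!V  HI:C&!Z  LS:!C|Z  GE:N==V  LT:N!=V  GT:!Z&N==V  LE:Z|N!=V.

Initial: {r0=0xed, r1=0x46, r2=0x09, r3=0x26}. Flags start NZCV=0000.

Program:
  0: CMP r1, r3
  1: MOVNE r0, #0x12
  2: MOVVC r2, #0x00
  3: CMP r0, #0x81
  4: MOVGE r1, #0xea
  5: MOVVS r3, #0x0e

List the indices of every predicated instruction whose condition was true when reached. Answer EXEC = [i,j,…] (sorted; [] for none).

EXEC = [1,2,4,5]

[0] flags=0010 → (cmp)
[1] flags=0010 NE?T → r0=0x12
[2] flags=0010 VC?T → r2=0x00
[3] flags=1001 → (cmp)
[4] flags=1001 GE?T → r1=0xea
[5] flags=1001 VS?T → r3=0x0e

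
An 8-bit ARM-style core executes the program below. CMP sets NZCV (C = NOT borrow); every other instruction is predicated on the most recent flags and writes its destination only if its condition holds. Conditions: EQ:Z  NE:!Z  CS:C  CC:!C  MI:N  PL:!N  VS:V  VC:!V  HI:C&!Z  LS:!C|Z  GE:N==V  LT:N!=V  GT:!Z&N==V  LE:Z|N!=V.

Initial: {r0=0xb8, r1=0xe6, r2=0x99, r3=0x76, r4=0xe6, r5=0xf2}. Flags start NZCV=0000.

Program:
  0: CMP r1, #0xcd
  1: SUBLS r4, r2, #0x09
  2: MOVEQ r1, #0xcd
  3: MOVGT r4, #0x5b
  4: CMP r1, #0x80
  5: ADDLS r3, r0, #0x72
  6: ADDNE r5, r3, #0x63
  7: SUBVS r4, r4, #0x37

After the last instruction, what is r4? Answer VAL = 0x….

0: ✓ CMP  NZCV=0010
1: · SUBLS
2: · MOVEQ
3: ✓ MOVGT  r4←0x5b
4: ✓ CMP  NZCV=0010
5: · ADDLS
6: ✓ ADDNE  r5←0xd9
7: · SUBVS

VAL = 0x5b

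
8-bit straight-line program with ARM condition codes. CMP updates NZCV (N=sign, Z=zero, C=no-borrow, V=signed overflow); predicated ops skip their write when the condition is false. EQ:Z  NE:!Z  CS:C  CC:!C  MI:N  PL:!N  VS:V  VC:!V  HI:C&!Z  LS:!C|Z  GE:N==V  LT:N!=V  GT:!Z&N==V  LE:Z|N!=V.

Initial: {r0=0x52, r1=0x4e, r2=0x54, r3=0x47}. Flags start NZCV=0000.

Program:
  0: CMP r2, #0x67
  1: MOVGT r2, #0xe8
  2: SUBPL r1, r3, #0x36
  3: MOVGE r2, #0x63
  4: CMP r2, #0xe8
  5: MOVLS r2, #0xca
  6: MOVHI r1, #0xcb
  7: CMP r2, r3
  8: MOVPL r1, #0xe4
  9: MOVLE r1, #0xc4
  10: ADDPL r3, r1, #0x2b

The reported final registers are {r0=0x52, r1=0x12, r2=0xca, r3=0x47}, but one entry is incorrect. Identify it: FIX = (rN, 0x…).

FIX = (r1, 0xc4)

[0] flags=1000 → (cmp)
[1] flags=1000 GT?F → skip
[2] flags=1000 PL?F → skip
[3] flags=1000 GE?F → skip
[4] flags=0000 → (cmp)
[5] flags=0000 LS?T → r2=0xca
[6] flags=0000 HI?F → skip
[7] flags=1010 → (cmp)
[8] flags=1010 PL?F → skip
[9] flags=1010 LE?T → r1=0xc4
[10] flags=1010 PL?F → skip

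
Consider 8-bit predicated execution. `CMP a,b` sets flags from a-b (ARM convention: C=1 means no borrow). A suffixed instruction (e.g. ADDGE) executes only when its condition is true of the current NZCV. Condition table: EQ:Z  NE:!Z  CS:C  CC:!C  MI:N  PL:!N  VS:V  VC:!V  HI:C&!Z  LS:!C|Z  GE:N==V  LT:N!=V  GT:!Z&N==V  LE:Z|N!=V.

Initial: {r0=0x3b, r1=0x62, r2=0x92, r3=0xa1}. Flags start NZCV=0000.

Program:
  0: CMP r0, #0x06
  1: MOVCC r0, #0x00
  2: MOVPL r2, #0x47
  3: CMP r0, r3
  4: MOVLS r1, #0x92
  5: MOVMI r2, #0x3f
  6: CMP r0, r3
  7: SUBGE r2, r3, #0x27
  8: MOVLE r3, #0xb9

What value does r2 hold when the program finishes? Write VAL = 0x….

0: ✓ CMP  NZCV=0010
1: · MOVCC
2: ✓ MOVPL  r2←0x47
3: ✓ CMP  NZCV=1001
4: ✓ MOVLS  r1←0x92
5: ✓ MOVMI  r2←0x3f
6: ✓ CMP  NZCV=1001
7: ✓ SUBGE  r2←0x7a
8: · MOVLE

VAL = 0x7a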